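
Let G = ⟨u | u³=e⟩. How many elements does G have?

G is generated by a single element, so G is cyclic. The relator gives u³ = e and no smaller power is forced to be e, so the 3 powers {e, u, u²} are distinct. Hence |G| = 3.

Answer: 3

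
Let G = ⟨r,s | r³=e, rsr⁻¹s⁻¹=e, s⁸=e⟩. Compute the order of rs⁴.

Compute successive powers until reaching e:
  (rs⁴)¹ = rs⁴, (rs⁴)² = r², (rs⁴)³ = s⁴, (rs⁴)⁴ = r, (rs⁴)⁵ = r²s⁴, (rs⁴)⁶ = e.
The smallest positive k with (rs⁴)ᵏ = e is 6.

Answer: 6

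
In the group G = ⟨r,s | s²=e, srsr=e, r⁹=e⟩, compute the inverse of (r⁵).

The order of (r⁵) is 9 (smallest k with (r⁵)ᵏ = e), so (r⁵)⁻¹ = (r⁵)⁸ = r⁴.
Check: (r⁵) · (r⁴) → (r⁵) · r⁴ = e, giving e as required.

Answer: r⁴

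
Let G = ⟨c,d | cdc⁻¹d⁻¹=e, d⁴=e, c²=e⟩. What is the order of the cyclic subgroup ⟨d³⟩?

|⟨d³⟩| equals the order of d³. Compute successive powers until reaching e:
  (d³)¹ = d³, (d³)² = d², (d³)³ = d, (d³)⁴ = e.
The smallest positive k with (d³)ᵏ = e is 4, so |⟨d³⟩| = 4.

Answer: 4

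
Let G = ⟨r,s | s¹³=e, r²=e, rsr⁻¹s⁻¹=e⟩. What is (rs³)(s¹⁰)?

Compute (rs³) · (s¹⁰) by multiplying left to right and reducing via the relations at each step:
  (rs³) · s¹⁰ = r

Answer: r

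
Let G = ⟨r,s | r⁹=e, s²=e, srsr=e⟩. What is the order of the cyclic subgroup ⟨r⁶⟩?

|⟨r⁶⟩| equals the order of r⁶. Compute successive powers until reaching e:
  (r⁶)¹ = r⁶, (r⁶)² = r³, (r⁶)³ = e.
The smallest positive k with (r⁶)ᵏ = e is 3, so |⟨r⁶⟩| = 3.

Answer: 3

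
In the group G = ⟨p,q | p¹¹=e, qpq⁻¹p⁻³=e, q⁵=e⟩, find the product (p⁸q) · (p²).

Compute (p⁸q) · (p²) by multiplying left to right and reducing via the relations at each step:
  (p⁸q) · p² = p³q

Answer: p³q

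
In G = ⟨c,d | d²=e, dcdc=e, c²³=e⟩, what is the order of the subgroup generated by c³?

|⟨c³⟩| equals the order of c³. Compute successive powers until reaching e:
  (c³)¹ = c³, (c³)² = c⁶, (c³)³ = c⁹, (c³)⁴ = c¹², (c³)⁵ = c¹⁵, (c³)⁶ = c¹⁸, (c³)⁷ = c²¹, (c³)⁸ = c, (c³)⁹ = c⁴, (c³)¹⁰ = c⁷, (c³)¹¹ = c¹⁰, (c³)¹² = c¹³, (c³)¹³ = c¹⁶, (c³)¹⁴ = c¹⁹, (c³)¹⁵ = c²², (c³)¹⁶ = c², (c³)¹⁷ = c⁵, (c³)¹⁸ = c⁸, (c³)¹⁹ = c¹¹, (c³)²⁰ = c¹⁴, (c³)²¹ = c¹⁷, (c³)²² = c²⁰, (c³)²³ = e.
The smallest positive k with (c³)ᵏ = e is 23, so |⟨c³⟩| = 23.

Answer: 23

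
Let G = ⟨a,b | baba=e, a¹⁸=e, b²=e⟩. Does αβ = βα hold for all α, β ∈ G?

a·b = ab but b·a = a¹⁷b, so a·b ≠ b·a and G is not abelian.

Answer: No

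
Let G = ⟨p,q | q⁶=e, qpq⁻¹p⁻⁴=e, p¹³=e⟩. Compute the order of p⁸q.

Compute successive powers until reaching e:
  (p⁸q)¹ = p⁸q, (p⁸q)² = pq², (p⁸q)³ = p¹²q³, (p⁸q)⁴ = p⁴q⁴, (p⁸q)⁵ = p¹¹q⁵, (p⁸q)⁶ = e.
The smallest positive k with (p⁸q)ᵏ = e is 6.

Answer: 6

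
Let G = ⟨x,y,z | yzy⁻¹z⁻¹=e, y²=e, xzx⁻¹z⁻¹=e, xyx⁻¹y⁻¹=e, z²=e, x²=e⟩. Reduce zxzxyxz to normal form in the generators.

Multiply left to right, reducing at each step:
  z · x = xz
  (xz) · z = x
  x · x = e
  e · y = y
  y · x = xy
  (xy) · z = xyz

Answer: xyz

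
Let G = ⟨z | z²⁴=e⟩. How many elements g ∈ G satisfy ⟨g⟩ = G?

G is cyclic of order 24. An element generates G iff its order is 24, and a cyclic group of order 24 has exactly φ(24) = 8 such elements.

Answer: 8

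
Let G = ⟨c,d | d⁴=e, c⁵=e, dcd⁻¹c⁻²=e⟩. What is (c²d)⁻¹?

The order of (c²d) is 4 (smallest k with (c²d)ᵏ = e), so (c²d)⁻¹ = (c²d)³ = c⁴d³.
Check: (c²d) · (c⁴d³) → (c²d) · c⁴ = d;   d · d³ = e, giving e as required.

Answer: c⁴d³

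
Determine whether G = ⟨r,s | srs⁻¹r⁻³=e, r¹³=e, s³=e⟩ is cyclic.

Every cyclic group is abelian. But r·s = rs while s·r = r³s, so r·s ≠ s·r and G is not abelian. Hence G is not cyclic.

Answer: No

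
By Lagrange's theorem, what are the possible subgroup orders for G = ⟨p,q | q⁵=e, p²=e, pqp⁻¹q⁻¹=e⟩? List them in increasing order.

|G| = 10 = 2 · 5. By Lagrange's theorem the order of any subgroup divides 10; the divisors of 10 are 1, 2, 5, 10.

Answer: 1, 2, 5, 10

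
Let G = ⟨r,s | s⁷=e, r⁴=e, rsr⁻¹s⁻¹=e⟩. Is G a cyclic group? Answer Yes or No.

|G| = 28. The element rs has order 28 (its powers give 28 distinct elements), so ⟨rs⟩ = G and G is cyclic.

Answer: Yes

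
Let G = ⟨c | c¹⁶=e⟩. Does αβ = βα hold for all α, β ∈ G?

G has a single generator, so G is cyclic and hence abelian.

Answer: Yes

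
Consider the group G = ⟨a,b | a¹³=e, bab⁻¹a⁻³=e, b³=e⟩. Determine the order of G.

Enumerate words in the generators, reducing via the relations: the distinct elements are
  {a, b, e, ab, a², a³, a⁴, a⁵, a⁶, a⁷, a⁸, a⁹, b², ab², a²b, a³b, a¹², a¹¹, a¹⁰, a⁴b, a⁵b, a⁶b, a⁷b, a⁸b, a⁹b, a²b², a³b², a¹²b, a¹¹b, a¹⁰b, a⁴b², a⁵b², a⁶b², a⁷b², a⁸b², a⁹b², a¹²b², a¹¹b², a¹⁰b²}.
No further products give new elements, so |G| = 39.

Answer: 39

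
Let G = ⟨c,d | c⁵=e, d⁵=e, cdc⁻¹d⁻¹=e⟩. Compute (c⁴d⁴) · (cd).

Compute (c⁴d⁴) · (cd) by multiplying left to right and reducing via the relations at each step:
  (c⁴d⁴) · c = d⁴
  (d⁴) · d = e

Answer: e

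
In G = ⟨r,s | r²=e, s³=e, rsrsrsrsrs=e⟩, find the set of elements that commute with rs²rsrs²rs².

⟨rs²rsrs²rs²⟩ ⊆ C_G(rs²rsrs²rs²) since powers of rs²rsrs²rs² commute with rs²rsrs²rs²; so |C_G(rs²rsrs²rs²)| ≥ |⟨rs²rsrs²rs²⟩| = 2.
By orbit–stabilizer, |C_G(rs²rsrs²rs²)| = |G| / |conj. class of rs²rsrs²rs²| = 60 / 15 = 4.
The 4 elements commuting with rs²rsrs²rs² are {e, s²rs, rs²rsrs²rs², rsrs²rsrs²r}.

Answer: {e, s²rs, rs²rsrs²rs², rsrs²rsrs²r}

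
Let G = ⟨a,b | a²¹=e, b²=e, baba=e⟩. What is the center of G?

An element z ∈ Z(G) iff z commutes with every generator.
For example e is central: e·a = a = a·e; e·b = b = b·e.
Whereas a ∉ Z(G) since a·b = ab ≠ a²⁰b = b·a.
Checking each of the 42 elements this way gives Z(G) = {e}, of order 1.

Answer: {e}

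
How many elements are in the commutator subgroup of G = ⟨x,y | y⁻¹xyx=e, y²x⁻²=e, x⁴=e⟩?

G' = [G, G] is generated by all commutators. The generator-pair commutators are: [x, y] = x².
The subgroup they normally generate is {e, x²}, of order 2.
Check: |G/G'| = 8/2 = 4 is the order of the abelianisation.

Answer: 2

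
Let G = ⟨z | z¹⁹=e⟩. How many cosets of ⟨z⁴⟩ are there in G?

First find ord(z⁴) by computing successive powers:
  (z⁴)¹ = z⁴, (z⁴)² = z⁸, (z⁴)³ = z¹², (z⁴)⁴ = z¹⁶, (z⁴)⁵ = z, (z⁴)⁶ = z⁵, (z⁴)⁷ = z⁹, (z⁴)⁸ = z¹³, (z⁴)⁹ = z¹⁷, (z⁴)¹⁰ = z², (z⁴)¹¹ = z⁶, (z⁴)¹² = z¹⁰, (z⁴)¹³ = z¹⁴, (z⁴)¹⁴ = z¹⁸, (z⁴)¹⁵ = z³, (z⁴)¹⁶ = z⁷, (z⁴)¹⁷ = z¹¹, (z⁴)¹⁸ = z¹⁵, (z⁴)¹⁹ = e.
So |⟨z⁴⟩| = ord(z⁴) = 19. With |G| = 19, by Lagrange [G : ⟨z⁴⟩] = 19/19 = 1.

Answer: 1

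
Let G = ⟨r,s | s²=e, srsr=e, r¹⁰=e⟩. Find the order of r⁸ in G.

Compute successive powers until reaching e:
  (r⁸)¹ = r⁸, (r⁸)² = r⁶, (r⁸)³ = r⁴, (r⁸)⁴ = r², (r⁸)⁵ = e.
The smallest positive k with (r⁸)ᵏ = e is 5.

Answer: 5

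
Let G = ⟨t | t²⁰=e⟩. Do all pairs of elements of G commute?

G has a single generator, so G is cyclic and hence abelian.

Answer: Yes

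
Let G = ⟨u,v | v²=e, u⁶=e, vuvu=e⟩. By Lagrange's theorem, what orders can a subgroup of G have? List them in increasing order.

|G| = 12 = 2² · 3. By Lagrange's theorem the order of any subgroup divides 12; the divisors of 12 are 1, 2, 3, 4, 6, 12.

Answer: 1, 2, 3, 4, 6, 12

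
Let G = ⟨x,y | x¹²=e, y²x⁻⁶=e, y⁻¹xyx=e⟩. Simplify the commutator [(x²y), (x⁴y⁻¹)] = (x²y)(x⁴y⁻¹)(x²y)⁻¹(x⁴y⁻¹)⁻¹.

[(x²y), (x⁴y⁻¹)] = (x²y)·(x⁴y⁻¹)·(x²y)⁻¹·(x⁴y⁻¹)⁻¹.
  (x²y) · (x⁴y⁻¹) = x¹⁰
  (x¹⁰) · (x²y⁻¹) = y⁻¹
  (y⁻¹) · (x⁴y) = x⁸

Answer: x⁸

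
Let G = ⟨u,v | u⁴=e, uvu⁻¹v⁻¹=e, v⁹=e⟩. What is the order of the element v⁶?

Compute successive powers until reaching e:
  (v⁶)¹ = v⁶, (v⁶)² = v³, (v⁶)³ = e.
The smallest positive k with (v⁶)ᵏ = e is 3.

Answer: 3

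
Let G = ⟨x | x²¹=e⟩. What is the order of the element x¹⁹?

Compute successive powers until reaching e:
  (x¹⁹)¹ = x¹⁹, (x¹⁹)² = x¹⁷, (x¹⁹)³ = x¹⁵, (x¹⁹)⁴ = x¹³, (x¹⁹)⁵ = x¹¹, (x¹⁹)⁶ = x⁹, (x¹⁹)⁷ = x⁷, (x¹⁹)⁸ = x⁵, (x¹⁹)⁹ = x³, (x¹⁹)¹⁰ = x, (x¹⁹)¹¹ = x²⁰, (x¹⁹)¹² = x¹⁸, (x¹⁹)¹³ = x¹⁶, (x¹⁹)¹⁴ = x¹⁴, (x¹⁹)¹⁵ = x¹², (x¹⁹)¹⁶ = x¹⁰, (x¹⁹)¹⁷ = x⁸, (x¹⁹)¹⁸ = x⁶, (x¹⁹)¹⁹ = x⁴, (x¹⁹)²⁰ = x², (x¹⁹)²¹ = e.
The smallest positive k with (x¹⁹)ᵏ = e is 21.

Answer: 21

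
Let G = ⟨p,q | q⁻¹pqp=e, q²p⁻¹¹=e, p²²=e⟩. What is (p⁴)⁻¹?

The order of (p⁴) is 11 (smallest k with (p⁴)ᵏ = e), so (p⁴)⁻¹ = (p⁴)¹⁰ = p¹⁸.
Check: (p⁴) · (p¹⁸) → (p⁴) · p¹⁸ = e, giving e as required.

Answer: p¹⁸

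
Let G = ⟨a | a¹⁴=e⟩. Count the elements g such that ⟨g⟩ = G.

G is cyclic of order 14. An element generates G iff its order is 14, and a cyclic group of order 14 has exactly φ(14) = 6 such elements.

Answer: 6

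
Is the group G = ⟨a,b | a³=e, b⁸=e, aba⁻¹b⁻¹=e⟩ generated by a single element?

|G| = 24. The element ab has order 24 (its powers give 24 distinct elements), so ⟨ab⟩ = G and G is cyclic.

Answer: Yes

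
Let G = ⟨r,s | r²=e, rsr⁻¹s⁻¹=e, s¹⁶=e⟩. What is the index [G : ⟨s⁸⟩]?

First find ord(s⁸) by computing successive powers:
  (s⁸)¹ = s⁸, (s⁸)² = e.
So |⟨s⁸⟩| = ord(s⁸) = 2. With |G| = 32, by Lagrange [G : ⟨s⁸⟩] = 32/2 = 16.

Answer: 16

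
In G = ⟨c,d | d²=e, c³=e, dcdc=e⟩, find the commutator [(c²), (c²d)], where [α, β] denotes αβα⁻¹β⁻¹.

[(c²), (c²d)] = (c²)·(c²d)·(c²)⁻¹·(c²d)⁻¹.
  (c²) · (c²d) = cd
  (cd) · c = d
  d · (c²d) = c

Answer: c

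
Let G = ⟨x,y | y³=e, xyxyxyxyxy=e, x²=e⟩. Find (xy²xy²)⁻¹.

The order of (xy²xy²) is 5 (smallest k with (xy²xy²)ᵏ = e), so (xy²xy²)⁻¹ = (xy²xy²)⁴ = yxyx.
Check: (xy²xy²) · (yxyx) → (xy²xy²) · y = xy²x;   (xy²x) · x = xy²;   (xy²) · y = x;   x · x = e, giving e as required.

Answer: yxyx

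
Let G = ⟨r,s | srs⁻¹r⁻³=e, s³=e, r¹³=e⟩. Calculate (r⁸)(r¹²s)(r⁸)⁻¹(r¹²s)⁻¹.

[(r⁸), (r¹²s)] = (r⁸)·(r¹²s)·(r⁸)⁻¹·(r¹²s)⁻¹.
  (r⁸) · (r¹²s) = r⁷s
  (r⁷s) · (r⁵) = r⁹s
  (r⁹s) · (r⁹s²) = r¹⁰

Answer: r¹⁰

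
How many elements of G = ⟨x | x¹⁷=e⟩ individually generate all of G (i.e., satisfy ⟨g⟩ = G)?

G is cyclic of order 17. An element generates G iff its order is 17, and a cyclic group of order 17 has exactly φ(17) = 16 such elements.

Answer: 16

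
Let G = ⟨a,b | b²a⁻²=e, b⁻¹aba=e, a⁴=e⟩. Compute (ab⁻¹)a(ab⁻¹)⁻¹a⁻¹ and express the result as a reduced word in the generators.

[(ab⁻¹), a] = (ab⁻¹)·a·(ab⁻¹)⁻¹·a⁻¹.
  (ab⁻¹) · a = b⁻¹
  (b⁻¹) · (ab) = a³
  (a³) · (a³) = a²

Answer: a²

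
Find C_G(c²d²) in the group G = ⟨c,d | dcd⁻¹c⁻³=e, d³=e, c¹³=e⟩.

⟨c²d²⟩ ⊆ C_G(c²d²) since powers of c²d² commute with c²d²; so |C_G(c²d²)| ≥ |⟨c²d²⟩| = 3.
By orbit–stabilizer, |C_G(c²d²)| = |G| / |conj. class of c²d²| = 39 / 13 = 3.
The 3 elements commuting with c²d² are {e, c²d², c⁷d}.

Answer: {e, c²d², c⁷d}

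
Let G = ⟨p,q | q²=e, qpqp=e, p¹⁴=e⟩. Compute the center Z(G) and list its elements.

An element z ∈ Z(G) iff z commutes with every generator.
For example p⁷ is central: (p⁷)·p = p⁸ = p·(p⁷); (p⁷)·q = p⁷q = q·(p⁷).
Whereas p ∉ Z(G) since p·q = pq ≠ p¹³q = q·p.
Checking each of the 28 elements this way gives Z(G) = {e, p⁷}, of order 2.

Answer: {e, p⁷}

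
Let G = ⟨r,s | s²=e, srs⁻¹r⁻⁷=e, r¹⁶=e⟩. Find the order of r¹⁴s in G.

Compute successive powers until reaching e:
  (r¹⁴s)¹ = r¹⁴s, (r¹⁴s)² = e.
The smallest positive k with (r¹⁴s)ᵏ = e is 2.

Answer: 2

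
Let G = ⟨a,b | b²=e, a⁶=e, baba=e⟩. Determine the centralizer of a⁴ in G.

⟨a⁴⟩ ⊆ C_G(a⁴) since powers of a⁴ commute with a⁴; so |C_G(a⁴)| ≥ |⟨a⁴⟩| = 3.
By orbit–stabilizer, |C_G(a⁴)| = |G| / |conj. class of a⁴| = 12 / 2 = 6.
The 6 elements commuting with a⁴ are {e, a, a², a³, a⁴, a⁵}.

Answer: {e, a, a², a³, a⁴, a⁵}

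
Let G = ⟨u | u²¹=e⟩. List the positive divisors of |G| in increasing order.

|G| = 21 = 3 · 7. By Lagrange's theorem the order of any subgroup divides 21; the divisors of 21 are 1, 3, 7, 21.

Answer: 1, 3, 7, 21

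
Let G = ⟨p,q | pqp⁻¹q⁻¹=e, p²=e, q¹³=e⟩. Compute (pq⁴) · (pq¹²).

Compute (pq⁴) · (pq¹²) by multiplying left to right and reducing via the relations at each step:
  (pq⁴) · p = q⁴
  (q⁴) · q¹² = q³

Answer: q³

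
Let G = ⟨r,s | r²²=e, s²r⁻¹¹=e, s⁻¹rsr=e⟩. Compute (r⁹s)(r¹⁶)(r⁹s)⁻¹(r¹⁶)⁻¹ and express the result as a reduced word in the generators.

[(r⁹s), (r¹⁶)] = (r⁹s)·(r¹⁶)·(r⁹s)⁻¹·(r¹⁶)⁻¹.
  (r⁹s) · (r¹⁶) = r⁴s⁻¹
  (r⁴s⁻¹) · (r⁹s⁻¹) = r⁶
  (r⁶) · (r⁶) = r¹²

Answer: r¹²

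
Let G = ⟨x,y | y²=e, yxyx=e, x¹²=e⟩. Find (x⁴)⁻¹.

The order of (x⁴) is 3 (smallest k with (x⁴)ᵏ = e), so (x⁴)⁻¹ = (x⁴)² = x⁸.
Check: (x⁴) · (x⁸) → (x⁴) · x⁸ = e, giving e as required.

Answer: x⁸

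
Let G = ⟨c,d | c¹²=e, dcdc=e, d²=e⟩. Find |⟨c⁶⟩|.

|⟨c⁶⟩| equals the order of c⁶. Compute successive powers until reaching e:
  (c⁶)¹ = c⁶, (c⁶)² = e.
The smallest positive k with (c⁶)ᵏ = e is 2, so |⟨c⁶⟩| = 2.

Answer: 2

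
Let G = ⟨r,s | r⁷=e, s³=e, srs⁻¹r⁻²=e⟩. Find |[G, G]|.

G' = [G, G] is generated by all commutators. The generator-pair commutators are: [r, s] = r⁶.
The subgroup they normally generate is {e, r, r², r³, r⁴, r⁵, r⁶}, of order 7.
Check: |G/G'| = 21/7 = 3 is the order of the abelianisation.

Answer: 7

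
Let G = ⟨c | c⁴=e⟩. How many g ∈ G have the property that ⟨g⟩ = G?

G is cyclic of order 4. An element generates G iff its order is 4, and a cyclic group of order 4 has exactly φ(4) = 2 such elements.

Answer: 2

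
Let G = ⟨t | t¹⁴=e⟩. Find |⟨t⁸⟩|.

|⟨t⁸⟩| equals the order of t⁸. Compute successive powers until reaching e:
  (t⁸)¹ = t⁸, (t⁸)² = t², (t⁸)³ = t¹⁰, (t⁸)⁴ = t⁴, (t⁸)⁵ = t¹², (t⁸)⁶ = t⁶, (t⁸)⁷ = e.
The smallest positive k with (t⁸)ᵏ = e is 7, so |⟨t⁸⟩| = 7.

Answer: 7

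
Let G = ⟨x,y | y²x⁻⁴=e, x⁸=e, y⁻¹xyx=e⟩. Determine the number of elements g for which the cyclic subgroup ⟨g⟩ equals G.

⟨g⟩ = G would require ord(g) = |G| = 16, but the maximum element order in G is 8 < 16. So G is not cyclic and no single element generates it: the count is 0.

Answer: 0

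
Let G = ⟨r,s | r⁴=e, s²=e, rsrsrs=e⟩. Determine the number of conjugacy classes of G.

The conjugacy classes (representative and size) are:
  [e] (size 1), [r³] (size 6), [r²sr²s] (size 3), [rsr³] (size 6), [sr³] (size 8).
Class equation: 1 + 6 + 3 + 6 + 8 = 24 = |G|. So G has 5 conjugacy classes.

Answer: 5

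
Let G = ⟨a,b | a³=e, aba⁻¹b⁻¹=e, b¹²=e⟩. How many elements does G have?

Enumerate words in the generators, reducing via the relations: the distinct elements are
  {a, b, e, ab, a², b², b³, b⁴, b⁵, b⁶, b⁷, b⁸, b⁹, ab², ab³, ab⁴, ab⁵, ab⁶, ab⁷, ab⁸, ab⁹, a²b, b¹¹, b¹⁰, ab¹¹, ab¹⁰, a²b², a²b³, a²b⁴, a²b⁵, a²b⁶, a²b⁷, a²b⁸, a²b⁹, a²b¹¹, a²b¹⁰}.
No further products give new elements, so |G| = 36.

Answer: 36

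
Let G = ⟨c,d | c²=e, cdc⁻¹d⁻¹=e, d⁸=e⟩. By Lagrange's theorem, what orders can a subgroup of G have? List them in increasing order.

|G| = 16 = 2⁴. By Lagrange's theorem the order of any subgroup divides 16; the divisors of 16 are 1, 2, 4, 8, 16.

Answer: 1, 2, 4, 8, 16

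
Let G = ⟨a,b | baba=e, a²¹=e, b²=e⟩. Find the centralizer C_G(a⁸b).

⟨a⁸b⟩ ⊆ C_G(a⁸b) since powers of a⁸b commute with a⁸b; so |C_G(a⁸b)| ≥ |⟨a⁸b⟩| = 2.
By orbit–stabilizer, |C_G(a⁸b)| = |G| / |conj. class of a⁸b| = 42 / 21 = 2.
The 2 elements commuting with a⁸b are {e, a⁸b}.

Answer: {e, a⁸b}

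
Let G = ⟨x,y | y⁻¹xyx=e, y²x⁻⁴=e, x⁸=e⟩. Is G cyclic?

Every cyclic group is abelian. But x·y = xy while y·x = x³y⁻¹, so x·y ≠ y·x and G is not abelian. Hence G is not cyclic.

Answer: No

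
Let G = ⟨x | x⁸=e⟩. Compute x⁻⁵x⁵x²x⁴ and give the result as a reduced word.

Multiply left to right, reducing at each step:
  (x³) · x⁵ = e
  e · x² = x²
  (x²) · x⁴ = x⁶

Answer: x⁶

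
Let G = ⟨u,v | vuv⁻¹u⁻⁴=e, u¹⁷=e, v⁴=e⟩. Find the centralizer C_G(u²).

⟨u²⟩ ⊆ C_G(u²) since powers of u² commute with u²; so |C_G(u²)| ≥ |⟨u²⟩| = 17.
By orbit–stabilizer, |C_G(u²)| = |G| / |conj. class of u²| = 68 / 4 = 17.
The 17 elements commuting with u² are {e, u, u², u³, u⁴, u⁵, u⁶, u⁷, u⁸, u⁹, u¹⁰, u¹¹, u¹², u¹³, u¹⁴, u¹⁵, u¹⁶}.

Answer: {e, u, u², u³, u⁴, u⁵, u⁶, u⁷, u⁸, u⁹, u¹⁰, u¹¹, u¹², u¹³, u¹⁴, u¹⁵, u¹⁶}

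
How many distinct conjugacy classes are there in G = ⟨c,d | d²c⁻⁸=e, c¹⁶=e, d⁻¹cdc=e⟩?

The conjugacy classes (representative and size) are:
  [e] (size 1), [c] (size 2), [c¹⁴] (size 2), [c³] (size 2), [c¹²] (size 2), [c⁵] (size 2), [c¹⁰] (size 2), [c⁷] (size 2), [c⁸] (size 1), [c⁶d] (size 8), [c³d⁻¹] (size 8).
Class equation: 1 + 2 + 2 + 2 + 2 + 2 + 2 + 2 + 1 + 8 + 8 = 32 = |G|. So G has 11 conjugacy classes.

Answer: 11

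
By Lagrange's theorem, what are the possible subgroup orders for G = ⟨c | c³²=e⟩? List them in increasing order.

|G| = 32 = 2⁵. By Lagrange's theorem the order of any subgroup divides 32; the divisors of 32 are 1, 2, 4, 8, 16, 32.

Answer: 1, 2, 4, 8, 16, 32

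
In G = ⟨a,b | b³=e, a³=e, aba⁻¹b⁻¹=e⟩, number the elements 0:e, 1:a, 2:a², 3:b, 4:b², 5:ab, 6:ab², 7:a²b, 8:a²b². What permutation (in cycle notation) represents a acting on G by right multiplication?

(0 1 2)(3 5 7)(4 6 8)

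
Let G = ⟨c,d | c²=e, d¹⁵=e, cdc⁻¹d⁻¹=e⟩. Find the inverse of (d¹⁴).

The order of (d¹⁴) is 15 (smallest k with (d¹⁴)ᵏ = e), so (d¹⁴)⁻¹ = (d¹⁴)¹⁴ = d.
Check: (d¹⁴) · d → (d¹⁴) · d = e, giving e as required.

Answer: d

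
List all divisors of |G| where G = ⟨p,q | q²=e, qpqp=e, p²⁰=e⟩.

|G| = 40 = 2³ · 5. By Lagrange's theorem the order of any subgroup divides 40; the divisors of 40 are 1, 2, 4, 5, 8, 10, 20, 40.

Answer: 1, 2, 4, 5, 8, 10, 20, 40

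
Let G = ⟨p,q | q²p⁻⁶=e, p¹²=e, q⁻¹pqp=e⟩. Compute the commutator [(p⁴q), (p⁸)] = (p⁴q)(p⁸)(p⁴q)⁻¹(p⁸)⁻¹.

[(p⁴q), (p⁸)] = (p⁴q)·(p⁸)·(p⁴q)⁻¹·(p⁸)⁻¹.
  (p⁴q) · (p⁸) = p²q⁻¹
  (p²q⁻¹) · (p⁴q⁻¹) = p⁴
  (p⁴) · (p⁴) = p⁸

Answer: p⁸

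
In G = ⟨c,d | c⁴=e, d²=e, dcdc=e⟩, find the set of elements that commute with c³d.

⟨c³d⟩ ⊆ C_G(c³d) since powers of c³d commute with c³d; so |C_G(c³d)| ≥ |⟨c³d⟩| = 2.
By orbit–stabilizer, |C_G(c³d)| = |G| / |conj. class of c³d| = 8 / 2 = 4.
The 4 elements commuting with c³d are {e, c², c³d, cd}.

Answer: {e, c², c³d, cd}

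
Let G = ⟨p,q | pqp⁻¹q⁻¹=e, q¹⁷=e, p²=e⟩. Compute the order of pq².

Compute successive powers until reaching e:
  (pq²)¹ = pq², (pq²)² = q⁴, (pq²)³ = pq⁶, (pq²)⁴ = q⁸, (pq²)⁵ = pq¹⁰, (pq²)⁶ = q¹², (pq²)⁷ = pq¹⁴, (pq²)⁸ = q¹⁶, (pq²)⁹ = pq, (pq²)¹⁰ = q³, (pq²)¹¹ = pq⁵, (pq²)¹² = q⁷, (pq²)¹³ = pq⁹, (pq²)¹⁴ = q¹¹, (pq²)¹⁵ = pq¹³, (pq²)¹⁶ = q¹⁵, (pq²)¹⁷ = p, (pq²)¹⁸ = q², (pq²)¹⁹ = pq⁴, (pq²)²⁰ = q⁶, (pq²)²¹ = pq⁸, (pq²)²² = q¹⁰, (pq²)²³ = pq¹², (pq²)²⁴ = q¹⁴, (pq²)²⁵ = pq¹⁶, (pq²)²⁶ = q, (pq²)²⁷ = pq³, (pq²)²⁸ = q⁵, (pq²)²⁹ = pq⁷, (pq²)³⁰ = q⁹, (pq²)³¹ = pq¹¹, (pq²)³² = q¹³, (pq²)³³ = pq¹⁵, (pq²)³⁴ = e.
The smallest positive k with (pq²)ᵏ = e is 34.

Answer: 34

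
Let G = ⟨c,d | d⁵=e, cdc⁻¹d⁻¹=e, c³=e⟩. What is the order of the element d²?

Compute successive powers until reaching e:
  (d²)¹ = d², (d²)² = d⁴, (d²)³ = d, (d²)⁴ = d³, (d²)⁵ = e.
The smallest positive k with (d²)ᵏ = e is 5.

Answer: 5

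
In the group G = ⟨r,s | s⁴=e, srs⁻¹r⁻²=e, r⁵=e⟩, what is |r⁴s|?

Compute successive powers until reaching e:
  (r⁴s)¹ = r⁴s, (r⁴s)² = r²s², (r⁴s)³ = r³s³, (r⁴s)⁴ = e.
The smallest positive k with (r⁴s)ᵏ = e is 4.

Answer: 4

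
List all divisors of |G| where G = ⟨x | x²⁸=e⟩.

|G| = 28 = 2² · 7. By Lagrange's theorem the order of any subgroup divides 28; the divisors of 28 are 1, 2, 4, 7, 14, 28.

Answer: 1, 2, 4, 7, 14, 28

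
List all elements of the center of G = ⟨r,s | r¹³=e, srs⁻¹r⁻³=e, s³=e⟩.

An element z ∈ Z(G) iff z commutes with every generator.
For example e is central: e·r = r = r·e; e·s = s = s·e.
Whereas r ∉ Z(G) since r·s = rs ≠ r³s = s·r.
Checking each of the 39 elements this way gives Z(G) = {e}, of order 1.

Answer: {e}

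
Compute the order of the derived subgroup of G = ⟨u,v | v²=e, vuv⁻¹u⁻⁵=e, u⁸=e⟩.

G' = [G, G] is generated by all commutators. The generator-pair commutators are: [u, v] = u⁴.
The subgroup they normally generate is {e, u⁴}, of order 2.
Check: |G/G'| = 16/2 = 8 is the order of the abelianisation.

Answer: 2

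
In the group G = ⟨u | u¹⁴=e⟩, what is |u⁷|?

Compute successive powers until reaching e:
  (u⁷)¹ = u⁷, (u⁷)² = e.
The smallest positive k with (u⁷)ᵏ = e is 2.

Answer: 2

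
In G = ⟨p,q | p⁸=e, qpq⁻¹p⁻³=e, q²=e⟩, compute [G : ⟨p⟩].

First find ord(p) by computing successive powers:
  p¹ = p, p² = p², p³ = p³, p⁴ = p⁴, p⁵ = p⁵, p⁶ = p⁶, p⁷ = p⁷, p⁸ = e.
So |⟨p⟩| = ord(p) = 8. With |G| = 16, by Lagrange [G : ⟨p⟩] = 16/8 = 2.

Answer: 2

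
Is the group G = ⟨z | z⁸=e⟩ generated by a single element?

|G| = 8. The element z has order 8 (its powers give 8 distinct elements), so ⟨z⟩ = G and G is cyclic.

Answer: Yes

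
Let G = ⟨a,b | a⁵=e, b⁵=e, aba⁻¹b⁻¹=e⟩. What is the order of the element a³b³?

Compute successive powers until reaching e:
  (a³b³)¹ = a³b³, (a³b³)² = ab, (a³b³)³ = a⁴b⁴, (a³b³)⁴ = a²b², (a³b³)⁵ = e.
The smallest positive k with (a³b³)ᵏ = e is 5.

Answer: 5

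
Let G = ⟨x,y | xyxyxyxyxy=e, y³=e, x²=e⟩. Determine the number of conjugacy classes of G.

The conjugacy classes (representative and size) are:
  [e] (size 1), [xyxy²xyxy²x] (size 15), [yxyxy²x] (size 20), [xy²xy²x] (size 12), [y²xyxy²] (size 12).
Class equation: 1 + 15 + 20 + 12 + 12 = 60 = |G|. So G has 5 conjugacy classes.

Answer: 5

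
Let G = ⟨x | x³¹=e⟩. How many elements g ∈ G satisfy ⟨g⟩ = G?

G is cyclic of order 31. An element generates G iff its order is 31, and a cyclic group of order 31 has exactly φ(31) = 30 such elements.

Answer: 30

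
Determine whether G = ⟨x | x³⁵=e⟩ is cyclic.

|G| = 35. The element x has order 35 (its powers give 35 distinct elements), so ⟨x⟩ = G and G is cyclic.

Answer: Yes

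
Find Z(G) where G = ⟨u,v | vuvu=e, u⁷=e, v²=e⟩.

An element z ∈ Z(G) iff z commutes with every generator.
For example e is central: e·u = u = u·e; e·v = v = v·e.
Whereas u ∉ Z(G) since u·v = uv ≠ u⁶v = v·u.
Checking each of the 14 elements this way gives Z(G) = {e}, of order 1.

Answer: {e}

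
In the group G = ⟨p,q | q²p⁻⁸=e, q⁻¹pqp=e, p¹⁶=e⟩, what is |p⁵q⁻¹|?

Compute successive powers until reaching e:
  (p⁵q⁻¹)¹ = p⁵q⁻¹, (p⁵q⁻¹)² = p⁸, (p⁵q⁻¹)³ = p⁵q, (p⁵q⁻¹)⁴ = e.
The smallest positive k with (p⁵q⁻¹)ᵏ = e is 4.

Answer: 4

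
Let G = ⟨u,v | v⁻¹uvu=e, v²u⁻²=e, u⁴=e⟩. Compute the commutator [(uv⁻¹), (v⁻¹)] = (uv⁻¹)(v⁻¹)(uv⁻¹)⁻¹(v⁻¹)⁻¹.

[(uv⁻¹), (v⁻¹)] = (uv⁻¹)·(v⁻¹)·(uv⁻¹)⁻¹·(v⁻¹)⁻¹.
  (uv⁻¹) · (v⁻¹) = u³
  (u³) · (uv) = v
  v · v = u²

Answer: u²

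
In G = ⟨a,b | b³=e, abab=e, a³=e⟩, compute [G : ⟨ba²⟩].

First find ord(ba²) by computing successive powers:
  (ba²)¹ = ba², (ba²)² = ab², (ba²)³ = e.
So |⟨ba²⟩| = ord(ba²) = 3. With |G| = 12, by Lagrange [G : ⟨ba²⟩] = 12/3 = 4.

Answer: 4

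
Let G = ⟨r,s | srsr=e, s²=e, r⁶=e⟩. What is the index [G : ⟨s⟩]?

First find ord(s) by computing successive powers:
  s¹ = s, s² = e.
So |⟨s⟩| = ord(s) = 2. With |G| = 12, by Lagrange [G : ⟨s⟩] = 12/2 = 6.

Answer: 6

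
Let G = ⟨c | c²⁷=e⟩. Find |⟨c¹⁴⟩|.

|⟨c¹⁴⟩| equals the order of c¹⁴. Compute successive powers until reaching e:
  (c¹⁴)¹ = c¹⁴, (c¹⁴)² = c, (c¹⁴)³ = c¹⁵, (c¹⁴)⁴ = c², (c¹⁴)⁵ = c¹⁶, (c¹⁴)⁶ = c³, (c¹⁴)⁷ = c¹⁷, (c¹⁴)⁸ = c⁴, (c¹⁴)⁹ = c¹⁸, (c¹⁴)¹⁰ = c⁵, (c¹⁴)¹¹ = c¹⁹, (c¹⁴)¹² = c⁶, (c¹⁴)¹³ = c²⁰, (c¹⁴)¹⁴ = c⁷, (c¹⁴)¹⁵ = c²¹, (c¹⁴)¹⁶ = c⁸, (c¹⁴)¹⁷ = c²², (c¹⁴)¹⁸ = c⁹, (c¹⁴)¹⁹ = c²³, (c¹⁴)²⁰ = c¹⁰, (c¹⁴)²¹ = c²⁴, (c¹⁴)²² = c¹¹, (c¹⁴)²³ = c²⁵, (c¹⁴)²⁴ = c¹², (c¹⁴)²⁵ = c²⁶, (c¹⁴)²⁶ = c¹³, (c¹⁴)²⁷ = e.
The smallest positive k with (c¹⁴)ᵏ = e is 27, so |⟨c¹⁴⟩| = 27.

Answer: 27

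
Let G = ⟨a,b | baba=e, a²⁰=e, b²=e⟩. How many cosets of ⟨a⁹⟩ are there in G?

First find ord(a⁹) by computing successive powers:
  (a⁹)¹ = a⁹, (a⁹)² = a¹⁸, (a⁹)³ = a⁷, (a⁹)⁴ = a¹⁶, (a⁹)⁵ = a⁵, (a⁹)⁶ = a¹⁴, (a⁹)⁷ = a³, (a⁹)⁸ = a¹², (a⁹)⁹ = a, (a⁹)¹⁰ = a¹⁰, (a⁹)¹¹ = a¹⁹, (a⁹)¹² = a⁸, (a⁹)¹³ = a¹⁷, (a⁹)¹⁴ = a⁶, (a⁹)¹⁵ = a¹⁵, (a⁹)¹⁶ = a⁴, (a⁹)¹⁷ = a¹³, (a⁹)¹⁸ = a², (a⁹)¹⁹ = a¹¹, (a⁹)²⁰ = e.
So |⟨a⁹⟩| = ord(a⁹) = 20. With |G| = 40, by Lagrange [G : ⟨a⁹⟩] = 40/20 = 2.

Answer: 2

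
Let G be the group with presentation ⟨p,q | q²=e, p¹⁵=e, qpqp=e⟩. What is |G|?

Enumerate words in the generators, reducing via the relations: the distinct elements are
  {e, p, q, pq, p², p³, p⁴, p⁵, p⁶, p⁷, p⁸, p⁹, p²q, p³q, p¹², p¹³, p¹¹, p¹⁰, p¹⁴, p⁴q, p⁵q, p⁶q, p⁷q, p⁸q, p⁹q, p¹²q, p¹³q, p¹¹q, p¹⁰q, p¹⁴q}.
No further products give new elements, so |G| = 30.

Answer: 30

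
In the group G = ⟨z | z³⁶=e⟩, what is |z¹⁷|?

Compute successive powers until reaching e:
  (z¹⁷)¹ = z¹⁷, (z¹⁷)² = z³⁴, (z¹⁷)³ = z¹⁵, (z¹⁷)⁴ = z³², (z¹⁷)⁵ = z¹³, (z¹⁷)⁶ = z³⁰, (z¹⁷)⁷ = z¹¹, (z¹⁷)⁸ = z²⁸, (z¹⁷)⁹ = z⁹, (z¹⁷)¹⁰ = z²⁶, (z¹⁷)¹¹ = z⁷, (z¹⁷)¹² = z²⁴, (z¹⁷)¹³ = z⁵, (z¹⁷)¹⁴ = z²², (z¹⁷)¹⁵ = z³, (z¹⁷)¹⁶ = z²⁰, (z¹⁷)¹⁷ = z, (z¹⁷)¹⁸ = z¹⁸, (z¹⁷)¹⁹ = z³⁵, (z¹⁷)²⁰ = z¹⁶, (z¹⁷)²¹ = z³³, (z¹⁷)²² = z¹⁴, (z¹⁷)²³ = z³¹, (z¹⁷)²⁴ = z¹², (z¹⁷)²⁵ = z²⁹, (z¹⁷)²⁶ = z¹⁰, (z¹⁷)²⁷ = z²⁷, (z¹⁷)²⁸ = z⁸, (z¹⁷)²⁹ = z²⁵, (z¹⁷)³⁰ = z⁶, (z¹⁷)³¹ = z²³, (z¹⁷)³² = z⁴, (z¹⁷)³³ = z²¹, (z¹⁷)³⁴ = z², (z¹⁷)³⁵ = z¹⁹, (z¹⁷)³⁶ = e.
The smallest positive k with (z¹⁷)ᵏ = e is 36.

Answer: 36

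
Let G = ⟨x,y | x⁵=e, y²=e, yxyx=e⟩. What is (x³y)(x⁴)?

Compute (x³y) · (x⁴) by multiplying left to right and reducing via the relations at each step:
  (x³y) · x⁴ = x⁴y

Answer: x⁴y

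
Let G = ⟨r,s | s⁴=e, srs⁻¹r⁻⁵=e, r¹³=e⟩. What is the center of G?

An element z ∈ Z(G) iff z commutes with every generator.
For example e is central: e·r = r = r·e; e·s = s = s·e.
Whereas r ∉ Z(G) since r·s = rs ≠ r⁵s = s·r.
Checking each of the 52 elements this way gives Z(G) = {e}, of order 1.

Answer: {e}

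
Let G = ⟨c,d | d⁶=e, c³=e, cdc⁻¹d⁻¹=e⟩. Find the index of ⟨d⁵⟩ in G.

First find ord(d⁵) by computing successive powers:
  (d⁵)¹ = d⁵, (d⁵)² = d⁴, (d⁵)³ = d³, (d⁵)⁴ = d², (d⁵)⁵ = d, (d⁵)⁶ = e.
So |⟨d⁵⟩| = ord(d⁵) = 6. With |G| = 18, by Lagrange [G : ⟨d⁵⟩] = 18/6 = 3.

Answer: 3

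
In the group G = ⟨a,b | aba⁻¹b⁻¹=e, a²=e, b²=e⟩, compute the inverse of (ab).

The order of (ab) is 2 (smallest k with (ab)ᵏ = e), so (ab)⁻¹ = (ab)¹ = ab.
Check: (ab) · (ab) → (ab) · a = b;   b · b = e, giving e as required.

Answer: ab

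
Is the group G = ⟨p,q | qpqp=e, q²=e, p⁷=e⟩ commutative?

p·q = pq but q·p = p⁶q, so p·q ≠ q·p and G is not abelian.

Answer: No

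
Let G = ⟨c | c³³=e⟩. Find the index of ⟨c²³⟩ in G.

First find ord(c²³) by computing successive powers:
  (c²³)¹ = c²³, (c²³)² = c¹³, (c²³)³ = c³, (c²³)⁴ = c²⁶, (c²³)⁵ = c¹⁶, (c²³)⁶ = c⁶, (c²³)⁷ = c²⁹, (c²³)⁸ = c¹⁹, (c²³)⁹ = c⁹, (c²³)¹⁰ = c³², (c²³)¹¹ = c²², (c²³)¹² = c¹², (c²³)¹³ = c², (c²³)¹⁴ = c²⁵, (c²³)¹⁵ = c¹⁵, (c²³)¹⁶ = c⁵, (c²³)¹⁷ = c²⁸, (c²³)¹⁸ = c¹⁸, (c²³)¹⁹ = c⁸, (c²³)²⁰ = c³¹, (c²³)²¹ = c²¹, (c²³)²² = c¹¹, (c²³)²³ = c, (c²³)²⁴ = c²⁴, (c²³)²⁵ = c¹⁴, (c²³)²⁶ = c⁴, (c²³)²⁷ = c²⁷, (c²³)²⁸ = c¹⁷, (c²³)²⁹ = c⁷, (c²³)³⁰ = c³⁰, (c²³)³¹ = c²⁰, (c²³)³² = c¹⁰, (c²³)³³ = e.
So |⟨c²³⟩| = ord(c²³) = 33. With |G| = 33, by Lagrange [G : ⟨c²³⟩] = 33/33 = 1.

Answer: 1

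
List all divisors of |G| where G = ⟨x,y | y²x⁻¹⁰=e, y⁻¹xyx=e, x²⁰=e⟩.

|G| = 40 = 2³ · 5. By Lagrange's theorem the order of any subgroup divides 40; the divisors of 40 are 1, 2, 4, 5, 8, 10, 20, 40.

Answer: 1, 2, 4, 5, 8, 10, 20, 40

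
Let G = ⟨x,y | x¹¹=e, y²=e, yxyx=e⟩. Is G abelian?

x·y = xy but y·x = x¹⁰y, so x·y ≠ y·x and G is not abelian.

Answer: No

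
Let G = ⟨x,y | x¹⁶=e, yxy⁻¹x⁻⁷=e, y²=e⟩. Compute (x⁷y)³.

Compute successive powers of (x⁷y), reducing at each step:
  (x⁷y)²: (x⁷y) · x⁷ = x⁸y;   (x⁸y) · y = x⁸
  (x⁷y)³: (x⁸) · x⁷ = x¹⁵;   (x¹⁵) · y = x¹⁵y

Answer: x¹⁵y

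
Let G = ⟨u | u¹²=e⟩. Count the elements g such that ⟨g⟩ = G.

G is cyclic of order 12. An element generates G iff its order is 12, and a cyclic group of order 12 has exactly φ(12) = 4 such elements.

Answer: 4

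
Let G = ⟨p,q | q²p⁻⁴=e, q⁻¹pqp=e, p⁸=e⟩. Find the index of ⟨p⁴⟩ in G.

First find ord(p⁴) by computing successive powers:
  (p⁴)¹ = p⁴, (p⁴)² = e.
So |⟨p⁴⟩| = ord(p⁴) = 2. With |G| = 16, by Lagrange [G : ⟨p⁴⟩] = 16/2 = 8.

Answer: 8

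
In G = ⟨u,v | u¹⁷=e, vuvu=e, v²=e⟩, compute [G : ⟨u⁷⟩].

First find ord(u⁷) by computing successive powers:
  (u⁷)¹ = u⁷, (u⁷)² = u¹⁴, (u⁷)³ = u⁴, (u⁷)⁴ = u¹¹, (u⁷)⁵ = u, (u⁷)⁶ = u⁸, (u⁷)⁷ = u¹⁵, (u⁷)⁸ = u⁵, (u⁷)⁹ = u¹², (u⁷)¹⁰ = u², (u⁷)¹¹ = u⁹, (u⁷)¹² = u¹⁶, (u⁷)¹³ = u⁶, (u⁷)¹⁴ = u¹³, (u⁷)¹⁵ = u³, (u⁷)¹⁶ = u¹⁰, (u⁷)¹⁷ = e.
So |⟨u⁷⟩| = ord(u⁷) = 17. With |G| = 34, by Lagrange [G : ⟨u⁷⟩] = 34/17 = 2.

Answer: 2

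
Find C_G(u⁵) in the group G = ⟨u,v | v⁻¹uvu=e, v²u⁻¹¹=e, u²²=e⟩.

⟨u⁵⟩ ⊆ C_G(u⁵) since powers of u⁵ commute with u⁵; so |C_G(u⁵)| ≥ |⟨u⁵⟩| = 22.
By orbit–stabilizer, |C_G(u⁵)| = |G| / |conj. class of u⁵| = 44 / 2 = 22.
The 22 elements commuting with u⁵ are {e, u, u², u³, u⁴, u⁵, u⁶, u⁷, u⁸, u⁹, u¹⁰, u¹¹, u¹², u¹³, u¹⁴, u¹⁵, u¹⁶, u¹⁷, u¹⁸, u¹⁹, u²⁰, u²¹}.

Answer: {e, u, u², u³, u⁴, u⁵, u⁶, u⁷, u⁸, u⁹, u¹⁰, u¹¹, u¹², u¹³, u¹⁴, u¹⁵, u¹⁶, u¹⁷, u¹⁸, u¹⁹, u²⁰, u²¹}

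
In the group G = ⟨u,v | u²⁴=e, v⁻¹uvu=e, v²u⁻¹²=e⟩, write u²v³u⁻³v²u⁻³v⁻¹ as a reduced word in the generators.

Multiply left to right, reducing at each step:
  (u²) · v³ = u²v⁻¹
  (u²v⁻¹) · u⁻³ = u⁵v⁻¹
  (u⁵v⁻¹) · v² = u⁵v
  (u⁵v) · u⁻³ = u⁸v
  (u⁸v) · v⁻¹ = u⁸

Answer: u⁸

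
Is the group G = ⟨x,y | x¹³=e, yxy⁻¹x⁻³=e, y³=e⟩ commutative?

x·y = xy but y·x = x³y, so x·y ≠ y·x and G is not abelian.

Answer: No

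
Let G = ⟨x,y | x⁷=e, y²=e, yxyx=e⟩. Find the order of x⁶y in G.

Compute successive powers until reaching e:
  (x⁶y)¹ = x⁶y, (x⁶y)² = e.
The smallest positive k with (x⁶y)ᵏ = e is 2.

Answer: 2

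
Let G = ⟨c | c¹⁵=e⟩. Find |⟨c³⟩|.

|⟨c³⟩| equals the order of c³. Compute successive powers until reaching e:
  (c³)¹ = c³, (c³)² = c⁶, (c³)³ = c⁹, (c³)⁴ = c¹², (c³)⁵ = e.
The smallest positive k with (c³)ᵏ = e is 5, so |⟨c³⟩| = 5.

Answer: 5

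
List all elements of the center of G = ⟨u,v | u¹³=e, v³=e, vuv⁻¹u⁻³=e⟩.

An element z ∈ Z(G) iff z commutes with every generator.
For example e is central: e·u = u = u·e; e·v = v = v·e.
Whereas u ∉ Z(G) since u·v = uv ≠ u³v = v·u.
Checking each of the 39 elements this way gives Z(G) = {e}, of order 1.

Answer: {e}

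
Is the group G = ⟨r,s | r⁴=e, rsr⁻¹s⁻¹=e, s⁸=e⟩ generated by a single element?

|G| = 32, but the maximum element order in G is 8 < 32. No single element generates all of G, so G is not cyclic.

Answer: No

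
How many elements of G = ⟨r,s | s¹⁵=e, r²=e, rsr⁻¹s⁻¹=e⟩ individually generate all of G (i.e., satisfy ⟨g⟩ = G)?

G is cyclic of order 30. An element generates G iff its order is 30, and a cyclic group of order 30 has exactly φ(30) = 8 such elements.

Answer: 8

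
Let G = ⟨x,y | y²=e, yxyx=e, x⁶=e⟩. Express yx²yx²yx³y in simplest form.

Multiply left to right, reducing at each step:
  y · x² = x⁴y
  (x⁴y) · y = x⁴
  (x⁴) · x² = e
  e · y = y
  y · x³ = x³y
  (x³y) · y = x³

Answer: x³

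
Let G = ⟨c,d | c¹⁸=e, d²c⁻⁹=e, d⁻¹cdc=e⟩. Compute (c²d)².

Compute successive powers of (c²d), reducing at each step:
  (c²d)²: (c²d) · c² = d;   d · d = c⁹

Answer: c⁹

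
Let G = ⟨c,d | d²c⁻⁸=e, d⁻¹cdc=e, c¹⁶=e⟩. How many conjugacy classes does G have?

The conjugacy classes (representative and size) are:
  [e] (size 1), [c] (size 2), [c¹⁴] (size 2), [c³] (size 2), [c¹²] (size 2), [c⁵] (size 2), [c¹⁰] (size 2), [c⁷] (size 2), [c⁸] (size 1), [c⁶d] (size 8), [c³d⁻¹] (size 8).
Class equation: 1 + 2 + 2 + 2 + 2 + 2 + 2 + 2 + 1 + 8 + 8 = 32 = |G|. So G has 11 conjugacy classes.

Answer: 11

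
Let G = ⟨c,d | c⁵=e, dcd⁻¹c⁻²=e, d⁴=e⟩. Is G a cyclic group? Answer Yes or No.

Every cyclic group is abelian. But c·d = cd while d·c = c²d, so c·d ≠ d·c and G is not abelian. Hence G is not cyclic.

Answer: No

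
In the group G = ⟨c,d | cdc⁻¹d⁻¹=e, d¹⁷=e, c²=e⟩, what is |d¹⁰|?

Compute successive powers until reaching e:
  (d¹⁰)¹ = d¹⁰, (d¹⁰)² = d³, (d¹⁰)³ = d¹³, (d¹⁰)⁴ = d⁶, (d¹⁰)⁵ = d¹⁶, (d¹⁰)⁶ = d⁹, (d¹⁰)⁷ = d², (d¹⁰)⁸ = d¹², (d¹⁰)⁹ = d⁵, (d¹⁰)¹⁰ = d¹⁵, (d¹⁰)¹¹ = d⁸, (d¹⁰)¹² = d, (d¹⁰)¹³ = d¹¹, (d¹⁰)¹⁴ = d⁴, (d¹⁰)¹⁵ = d¹⁴, (d¹⁰)¹⁶ = d⁷, (d¹⁰)¹⁷ = e.
The smallest positive k with (d¹⁰)ᵏ = e is 17.

Answer: 17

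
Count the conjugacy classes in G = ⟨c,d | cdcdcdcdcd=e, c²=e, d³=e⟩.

The conjugacy classes (representative and size) are:
  [e] (size 1), [cdcd²cdcd²c] (size 15), [dcdcd²c] (size 20), [cd²cd²c] (size 12), [d²cdcd²] (size 12).
Class equation: 1 + 15 + 20 + 12 + 12 = 60 = |G|. So G has 5 conjugacy classes.

Answer: 5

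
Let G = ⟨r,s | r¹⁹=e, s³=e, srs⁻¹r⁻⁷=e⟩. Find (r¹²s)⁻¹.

The order of (r¹²s) is 3 (smallest k with (r¹²s)ᵏ = e), so (r¹²s)⁻¹ = (r¹²s)² = rs².
Check: (r¹²s) · (rs²) → (r¹²s) · r = s;   s · s² = e, giving e as required.

Answer: rs²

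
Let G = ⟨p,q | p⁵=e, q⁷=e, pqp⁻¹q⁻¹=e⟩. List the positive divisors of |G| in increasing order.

|G| = 35 = 5 · 7. By Lagrange's theorem the order of any subgroup divides 35; the divisors of 35 are 1, 5, 7, 35.

Answer: 1, 5, 7, 35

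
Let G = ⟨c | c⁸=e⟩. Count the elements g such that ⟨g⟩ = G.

G is cyclic of order 8. An element generates G iff its order is 8, and a cyclic group of order 8 has exactly φ(8) = 4 such elements.

Answer: 4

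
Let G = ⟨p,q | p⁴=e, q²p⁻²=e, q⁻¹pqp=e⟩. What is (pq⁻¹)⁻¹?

The order of (pq⁻¹) is 4 (smallest k with (pq⁻¹)ᵏ = e), so (pq⁻¹)⁻¹ = (pq⁻¹)³ = pq.
Check: (pq⁻¹) · (pq) → (pq⁻¹) · p = q⁻¹;   (q⁻¹) · q = e, giving e as required.

Answer: pq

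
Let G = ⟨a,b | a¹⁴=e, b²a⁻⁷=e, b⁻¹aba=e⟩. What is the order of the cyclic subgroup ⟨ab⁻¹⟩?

|⟨ab⁻¹⟩| equals the order of ab⁻¹. Compute successive powers until reaching e:
  (ab⁻¹)¹ = ab⁻¹, (ab⁻¹)² = a⁷, (ab⁻¹)³ = ab, (ab⁻¹)⁴ = e.
The smallest positive k with (ab⁻¹)ᵏ = e is 4, so |⟨ab⁻¹⟩| = 4.

Answer: 4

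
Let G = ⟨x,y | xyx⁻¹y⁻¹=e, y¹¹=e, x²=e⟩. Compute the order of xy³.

Compute successive powers until reaching e:
  (xy³)¹ = xy³, (xy³)² = y⁶, (xy³)³ = xy⁹, (xy³)⁴ = y, (xy³)⁵ = xy⁴, (xy³)⁶ = y⁷, (xy³)⁷ = xy¹⁰, (xy³)⁸ = y², (xy³)⁹ = xy⁵, (xy³)¹⁰ = y⁸, (xy³)¹¹ = x, (xy³)¹² = y³, (xy³)¹³ = xy⁶, (xy³)¹⁴ = y⁹, (xy³)¹⁵ = xy, (xy³)¹⁶ = y⁴, (xy³)¹⁷ = xy⁷, (xy³)¹⁸ = y¹⁰, (xy³)¹⁹ = xy², (xy³)²⁰ = y⁵, (xy³)²¹ = xy⁸, (xy³)²² = e.
The smallest positive k with (xy³)ᵏ = e is 22.

Answer: 22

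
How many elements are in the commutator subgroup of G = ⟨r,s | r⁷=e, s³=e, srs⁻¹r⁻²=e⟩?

G' = [G, G] is generated by all commutators. The generator-pair commutators are: [r, s] = r⁶.
The subgroup they normally generate is {e, r, r², r³, r⁴, r⁵, r⁶}, of order 7.
Check: |G/G'| = 21/7 = 3 is the order of the abelianisation.

Answer: 7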